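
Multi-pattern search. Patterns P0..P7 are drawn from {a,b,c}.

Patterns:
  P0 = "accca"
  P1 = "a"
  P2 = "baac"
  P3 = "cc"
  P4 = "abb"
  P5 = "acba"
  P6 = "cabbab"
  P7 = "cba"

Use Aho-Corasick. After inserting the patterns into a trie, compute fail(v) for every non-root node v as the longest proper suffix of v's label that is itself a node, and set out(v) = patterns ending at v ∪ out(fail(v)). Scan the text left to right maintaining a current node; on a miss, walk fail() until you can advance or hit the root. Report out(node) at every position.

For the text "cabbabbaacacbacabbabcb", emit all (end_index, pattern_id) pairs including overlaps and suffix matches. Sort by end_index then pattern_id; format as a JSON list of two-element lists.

Construct AC machine:
Trie nodes:
  0='ε' goto a→1 b→6 c→10
  1='a' goto b→12 c→2  [P1 ends]
  2='ac' goto b→14 c→3
  3='acc' goto c→4
  4='accc' goto a→5
  5='accca' goto ·  [P0 ends]
  6='b' goto a→7
  7='ba' goto a→8
  8='baa' goto c→9
  9='baac' goto ·  [P2 ends]
  10='c' goto a→16 b→21 c→11
  11='cc' goto ·  [P3 ends]
  12='ab' goto b→13
  13='abb' goto ·  [P4 ends]
  14='acb' goto a→15
  15='acba' goto ·  [P5 ends]
  16='ca' goto b→17
  17='cab' goto b→18
  18='cabb' goto a→19
  19='cabba' goto b→20
  20='cabbab' goto ·  [P6 ends]
  21='cb' goto a→22
  22='cba' goto ·  [P7 ends]

BFS fail/out derivation:
  n1('a'): parent n0 fail=0; on 'a' 0 → fail=0;  out {1}∪∅={1}
  n6('b'): parent n0 fail=0; on 'b' 0 → fail=0;  out ∅∪∅=∅
  n10('c'): parent n0 fail=0; on 'c' 0 → fail=0;  out ∅∪∅=∅
  n2('ac'): parent n1 fail=0; on 'c' 0 → fail=10;  out ∅∪∅=∅
  n7('ba'): parent n6 fail=0; on 'a' 0 → fail=1;  out ∅∪{1}={1}
  n11('cc'): parent n10 fail=0; on 'c' 0 → fail=10;  out {3}∪∅={3}
  n12('ab'): parent n1 fail=0; on 'b' 0 → fail=6;  out ∅∪∅=∅
  n16('ca'): parent n10 fail=0; on 'a' 0 → fail=1;  out ∅∪{1}={1}
  n21('cb'): parent n10 fail=0; on 'b' 0 → fail=6;  out ∅∪∅=∅
  n3('acc'): parent n2 fail=10; on 'c' 10 → fail=11;  out ∅∪{3}={3}
  n8('baa'): parent n7 fail=1; on 'a' 1→0 → fail=1;  out ∅∪{1}={1}
  n13('abb'): parent n12 fail=6; on 'b' 6→0 → fail=6;  out {4}∪∅={4}
  n14('acb'): parent n2 fail=10; on 'b' 10 → fail=21;  out ∅∪∅=∅
  n17('cab'): parent n16 fail=1; on 'b' 1 → fail=12;  out ∅∪∅=∅
  n22('cba'): parent n21 fail=6; on 'a' 6 → fail=7;  out {7}∪{1}={1,7}
  n4('accc'): parent n3 fail=11; on 'c' 11→10 → fail=11;  out ∅∪{3}={3}
  n9('baac'): parent n8 fail=1; on 'c' 1 → fail=2;  out {2}∪∅={2}
  n15('acba'): parent n14 fail=21; on 'a' 21 → fail=22;  out {5}∪{1,7}={1,5,7}
  n18('cabb'): parent n17 fail=12; on 'b' 12 → fail=13;  out ∅∪{4}={4}
  n5('accca'): parent n4 fail=11; on 'a' 11→10 → fail=16;  out {0}∪{1}={0,1}
  n19('cabba'): parent n18 fail=13; on 'a' 13→6 → fail=7;  out ∅∪{1}={1}
  n20('cabbab'): parent n19 fail=7; on 'b' 7→1 → fail=12;  out {6}∪∅={6}

Scan:
pos 0 'c': at 10
pos 1 'a': at 16  → match P1@[1:1]
pos 2 'b': at 17
pos 3 'b': at 18  → match P4@[1:3]
pos 4 'a': at 19  → match P1@[4:4]
pos 5 'b': at 20  → match P6@[0:5]
pos 6 'b': at 13 ·f  → match P4@[4:6]
pos 7 'a': at 7 ·f  → match P1@[7:7]
pos 8 'a': at 8  → match P1@[8:8]
pos 9 'c': at 9  → match P2@[6:9]
pos 10 'a': at 16 ·f  → match P1@[10:10]
pos 11 'c': at 2 ·f
pos 12 'b': at 14
pos 13 'a': at 15  → match P1@[13:13],P5@[10:13],P7@[11:13]
pos 14 'c': at 2 ·f
pos 15 'a': at 16 ·f  → match P1@[15:15]
pos 16 'b': at 17
pos 17 'b': at 18  → match P4@[15:17]
pos 18 'a': at 19  → match P1@[18:18]
pos 19 'b': at 20  → match P6@[14:19]
pos 20 'c': at 10 ·f
pos 21 'b': at 21

All matches (sorted): [[1,1],[3,4],[4,1],[5,6],[6,4],[7,1],[8,1],[9,2],[10,1],[13,1],[13,5],[13,7],[15,1],[17,4],[18,1],[19,6]]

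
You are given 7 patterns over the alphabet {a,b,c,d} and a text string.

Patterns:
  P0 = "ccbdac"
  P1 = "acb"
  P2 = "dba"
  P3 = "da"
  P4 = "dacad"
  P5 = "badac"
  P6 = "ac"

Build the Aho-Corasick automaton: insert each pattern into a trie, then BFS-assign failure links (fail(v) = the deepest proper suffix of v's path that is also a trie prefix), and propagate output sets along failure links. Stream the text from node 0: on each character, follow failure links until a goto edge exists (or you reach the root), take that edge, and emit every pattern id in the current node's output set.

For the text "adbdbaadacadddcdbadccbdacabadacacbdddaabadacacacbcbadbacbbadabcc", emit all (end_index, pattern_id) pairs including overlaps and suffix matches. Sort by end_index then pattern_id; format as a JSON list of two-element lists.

Construct AC machine:
Trie nodes:
  n0 'ε': a→7 b→17 c→1 d→10
  n1 'c': c→2
  n2 'cc': b→3
  n3 'ccb': d→4
  n4 'ccbd': a→5
  n5 'ccbda': c→6
  n6 'ccbdac': ·  ←P0
  n7 'a': c→8
  n8 'ac': b→9  ←P6
  n9 'acb': ·  ←P1
  n10 'd': a→13 b→11
  n11 'db': a→12
  n12 'dba': ·  ←P2
  n13 'da': c→14  ←P3
  n14 'dac': a→15
  n15 'daca': d→16
  n16 'dacad': ·  ←P4
  n17 'b': a→18
  n18 'ba': d→19
  n19 'bad': a→20
  n20 'bada': c→21
  n21 'badac': ·  ←P5

Failure links (BFS by depth):
  fail(1) 'c': from fail(0)=0 chase 'c': 0 ⇒ 0;  out=∅∪out(0)=∅
  fail(7) 'a': from fail(0)=0 chase 'a': 0 ⇒ 0;  out=∅∪out(0)=∅
  fail(10) 'd': from fail(0)=0 chase 'd': 0 ⇒ 0;  out=∅∪out(0)=∅
  fail(17) 'b': from fail(0)=0 chase 'b': 0 ⇒ 0;  out=∅∪out(0)=∅
  fail(2) 'cc': from fail(1)=0 chase 'c': 0 ⇒ 1;  out=∅∪out(1)=∅
  fail(8) 'ac': from fail(7)=0 chase 'c': 0 ⇒ 1;  out={6}∪out(1)={6}
  fail(11) 'db': from fail(10)=0 chase 'b': 0 ⇒ 17;  out=∅∪out(17)=∅
  fail(13) 'da': from fail(10)=0 chase 'a': 0 ⇒ 7;  out={3}∪out(7)={3}
  fail(18) 'ba': from fail(17)=0 chase 'a': 0 ⇒ 7;  out=∅∪out(7)=∅
  fail(3) 'ccb': from fail(2)=1 chase 'b': 1→0 ⇒ 17;  out=∅∪out(17)=∅
  fail(9) 'acb': from fail(8)=1 chase 'b': 1→0 ⇒ 17;  out={1}∪out(17)={1}
  fail(12) 'dba': from fail(11)=17 chase 'a': 17 ⇒ 18;  out={2}∪out(18)={2}
  fail(14) 'dac': from fail(13)=7 chase 'c': 7 ⇒ 8;  out=∅∪out(8)={6}
  fail(19) 'bad': from fail(18)=7 chase 'd': 7→0 ⇒ 10;  out=∅∪out(10)=∅
  fail(4) 'ccbd': from fail(3)=17 chase 'd': 17→0 ⇒ 10;  out=∅∪out(10)=∅
  fail(15) 'daca': from fail(14)=8 chase 'a': 8→1→0 ⇒ 7;  out=∅∪out(7)=∅
  fail(20) 'bada': from fail(19)=10 chase 'a': 10 ⇒ 13;  out=∅∪out(13)={3}
  fail(5) 'ccbda': from fail(4)=10 chase 'a': 10 ⇒ 13;  out=∅∪out(13)={3}
  fail(16) 'dacad': from fail(15)=7 chase 'd': 7→0 ⇒ 10;  out={4}∪out(10)={4}
  fail(21) 'badac': from fail(20)=13 chase 'c': 13 ⇒ 14;  out={5}∪out(14)={5,6}
  fail(6) 'ccbdac': from fail(5)=13 chase 'c': 13 ⇒ 14;  out={0}∪out(14)={0,6}

Run:
pos 0 'a': at 7
pos 1 'd': at 10 ·f
pos 2 'b': at 11
pos 3 'd': at 10 ·f
pos 4 'b': at 11
pos 5 'a': at 12  emit P2@[3:5]
pos 6 'a': at 7 ·f
pos 7 'd': at 10 ·f
pos 8 'a': at 13  emit P3@[7:8]
pos 9 'c': at 14  emit P6@[8:9]
pos 10 'a': at 15
pos 11 'd': at 16  emit P4@[7:11]
pos 12 'd': at 10 ·f
pos 13 'd': at 10 ·f
pos 14 'c': at 1 ·f
pos 15 'd': at 10 ·f
pos 16 'b': at 11
pos 17 'a': at 12  emit P2@[15:17]
pos 18 'd': at 19 ·f
pos 19 'c': at 1 ·f
pos 20 'c': at 2
pos 21 'b': at 3
pos 22 'd': at 4
pos 23 'a': at 5  emit P3@[22:23]
pos 24 'c': at 6  emit P0@[19:24],P6@[23:24]
pos 25 'a': at 15 ·f
pos 26 'b': at 17 ·f
pos 27 'a': at 18
pos 28 'd': at 19
pos 29 'a': at 20  emit P3@[28:29]
pos 30 'c': at 21  emit P5@[26:30],P6@[29:30]
pos 31 'a': at 15 ·f
pos 32 'c': at 8 ·f  emit P6@[31:32]
pos 33 'b': at 9  emit P1@[31:33]
pos 34 'd': at 10 ·f
pos 35 'd': at 10 ·f
pos 36 'd': at 10 ·f
pos 37 'a': at 13  emit P3@[36:37]
pos 38 'a': at 7 ·f
pos 39 'b': at 17 ·f
pos 40 'a': at 18
pos 41 'd': at 19
pos 42 'a': at 20  emit P3@[41:42]
pos 43 'c': at 21  emit P5@[39:43],P6@[42:43]
pos 44 'a': at 15 ·f
pos 45 'c': at 8 ·f  emit P6@[44:45]
pos 46 'a': at 7 ·f
pos 47 'c': at 8  emit P6@[46:47]
pos 48 'b': at 9  emit P1@[46:48]
pos 49 'c': at 1 ·f
pos 50 'b': at 17 ·f
pos 51 'a': at 18
pos 52 'd': at 19
pos 53 'b': at 11 ·f
pos 54 'a': at 12  emit P2@[52:54]
pos 55 'c': at 8 ·f  emit P6@[54:55]
pos 56 'b': at 9  emit P1@[54:56]
pos 57 'b': at 17 ·f
pos 58 'a': at 18
pos 59 'd': at 19
pos 60 'a': at 20  emit P3@[59:60]
pos 61 'b': at 17 ·f
pos 62 'c': at 1 ·f
pos 63 'c': at 2

Result: [[5,2],[8,3],[9,6],[11,4],[17,2],[23,3],[24,0],[24,6],[29,3],[30,5],[30,6],[32,6],[33,1],[37,3],[42,3],[43,5],[43,6],[45,6],[47,6],[48,1],[54,2],[55,6],[56,1],[60,3]]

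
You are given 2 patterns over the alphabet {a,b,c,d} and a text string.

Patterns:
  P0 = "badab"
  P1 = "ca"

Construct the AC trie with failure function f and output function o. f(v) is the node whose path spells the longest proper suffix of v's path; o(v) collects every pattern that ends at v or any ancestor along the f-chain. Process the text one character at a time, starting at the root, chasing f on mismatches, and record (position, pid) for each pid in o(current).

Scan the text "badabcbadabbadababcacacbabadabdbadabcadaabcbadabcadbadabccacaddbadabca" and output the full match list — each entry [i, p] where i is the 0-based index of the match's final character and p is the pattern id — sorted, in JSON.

Build automaton:
Trie nodes:
  n0 'ε': b→1 c→6
  n1 'b': a→2
  n2 'ba': d→3
  n3 'bad': a→4
  n4 'bada': b→5
  n5 'badab': ·  [P0 ends]
  n6 'c': a→7
  n7 'ca': ·  [P1 ends]

BFS fail/out derivation:
  n1('b'): parent n0 fail=0; on 'b' 0 → fail=0;  out ∅∪∅=∅
  n6('c'): parent n0 fail=0; on 'c' 0 → fail=0;  out ∅∪∅=∅
  n2('ba'): parent n1 fail=0; on 'a' 0 → fail=0;  out ∅∪∅=∅
  n7('ca'): parent n6 fail=0; on 'a' 0 → fail=0;  out {1}∪∅={1}
  n3('bad'): parent n2 fail=0; on 'd' 0 → fail=0;  out ∅∪∅=∅
  n4('bada'): parent n3 fail=0; on 'a' 0 → fail=0;  out ∅∪∅=∅
  n5('badab'): parent n4 fail=0; on 'b' 0 → fail=1;  out {0}∪∅={0}

Scan:
pos 0 'b': at 1
pos 1 'a': at 2
pos 2 'd': at 3
pos 3 'a': at 4
pos 4 'b': at 5  → match P0@[0:4]
pos 5 'c': at 6 (via fail)
pos 6 'b': at 1 (via fail)
pos 7 'a': at 2
pos 8 'd': at 3
pos 9 'a': at 4
pos 10 'b': at 5  → match P0@[6:10]
pos 11 'b': at 1 (via fail)
pos 12 'a': at 2
pos 13 'd': at 3
pos 14 'a': at 4
pos 15 'b': at 5  → match P0@[11:15]
pos 16 'a': at 2 (via fail)
pos 17 'b': at 1 (via fail)
pos 18 'c': at 6 (via fail)
pos 19 'a': at 7  → match P1@[18:19]
pos 20 'c': at 6 (via fail)
pos 21 'a': at 7  → match P1@[20:21]
pos 22 'c': at 6 (via fail)
pos 23 'b': at 1 (via fail)
pos 24 'a': at 2
pos 25 'b': at 1 (via fail)
pos 26 'a': at 2
pos 27 'd': at 3
pos 28 'a': at 4
pos 29 'b': at 5  → match P0@[25:29]
pos 30 'd': at 0 (via fail)
pos 31 'b': at 1
pos 32 'a': at 2
pos 33 'd': at 3
pos 34 'a': at 4
pos 35 'b': at 5  → match P0@[31:35]
pos 36 'c': at 6 (via fail)
pos 37 'a': at 7  → match P1@[36:37]
pos 38 'd': at 0 (via fail)
pos 39 'a': at 0
pos 40 'a': at 0
pos 41 'b': at 1
pos 42 'c': at 6 (via fail)
pos 43 'b': at 1 (via fail)
pos 44 'a': at 2
pos 45 'd': at 3
pos 46 'a': at 4
pos 47 'b': at 5  → match P0@[43:47]
pos 48 'c': at 6 (via fail)
pos 49 'a': at 7  → match P1@[48:49]
pos 50 'd': at 0 (via fail)
pos 51 'b': at 1
pos 52 'a': at 2
pos 53 'd': at 3
pos 54 'a': at 4
pos 55 'b': at 5  → match P0@[51:55]
pos 56 'c': at 6 (via fail)
pos 57 'c': at 6 (via fail)
pos 58 'a': at 7  → match P1@[57:58]
pos 59 'c': at 6 (via fail)
pos 60 'a': at 7  → match P1@[59:60]
pos 61 'd': at 0 (via fail)
pos 62 'd': at 0
pos 63 'b': at 1
pos 64 'a': at 2
pos 65 'd': at 3
pos 66 'a': at 4
pos 67 'b': at 5  → match P0@[63:67]
pos 68 'c': at 6 (via fail)
pos 69 'a': at 7  → match P1@[68:69]

All matches (sorted): [[4,0],[10,0],[15,0],[19,1],[21,1],[29,0],[35,0],[37,1],[47,0],[49,1],[55,0],[58,1],[60,1],[67,0],[69,1]]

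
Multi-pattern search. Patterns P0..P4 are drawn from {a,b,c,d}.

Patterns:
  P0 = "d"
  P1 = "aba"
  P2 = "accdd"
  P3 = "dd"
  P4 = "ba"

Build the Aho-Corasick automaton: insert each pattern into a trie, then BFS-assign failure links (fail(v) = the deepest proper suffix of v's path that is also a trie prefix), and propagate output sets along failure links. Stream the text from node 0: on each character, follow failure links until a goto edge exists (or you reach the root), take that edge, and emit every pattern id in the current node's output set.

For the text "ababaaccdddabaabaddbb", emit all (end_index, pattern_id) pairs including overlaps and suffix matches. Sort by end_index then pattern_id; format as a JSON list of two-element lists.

Construct AC machine:
Trie (insert patterns):
  n0 'ε': a→2 b→10 d→1
  n1 'd': d→9  [P0 ends]
  n2 'a': b→3 c→5
  n3 'ab': a→4
  n4 'aba': ·  [P1 ends]
  n5 'ac': c→6
  n6 'acc': d→7
  n7 'accd': d→8
  n8 'accdd': ·  [P2 ends]
  n9 'dd': ·  [P3 ends]
  n10 'b': a→11
  n11 'ba': ·  [P4 ends]

Failure links (BFS by depth):
  fail(1) 'd': from fail(0)=0 chase 'd': 0 ⇒ 0;  out={0}∪out(0)={0}
  fail(2) 'a': from fail(0)=0 chase 'a': 0 ⇒ 0;  out=∅∪out(0)=∅
  fail(10) 'b': from fail(0)=0 chase 'b': 0 ⇒ 0;  out=∅∪out(0)=∅
  fail(3) 'ab': from fail(2)=0 chase 'b': 0 ⇒ 10;  out=∅∪out(10)=∅
  fail(5) 'ac': from fail(2)=0 chase 'c': 0 ⇒ 0;  out=∅∪out(0)=∅
  fail(9) 'dd': from fail(1)=0 chase 'd': 0 ⇒ 1;  out={3}∪out(1)={0,3}
  fail(11) 'ba': from fail(10)=0 chase 'a': 0 ⇒ 2;  out={4}∪out(2)={4}
  fail(4) 'aba': from fail(3)=10 chase 'a': 10 ⇒ 11;  out={1}∪out(11)={1,4}
  fail(6) 'acc': from fail(5)=0 chase 'c': 0 ⇒ 0;  out=∅∪out(0)=∅
  fail(7) 'accd': from fail(6)=0 chase 'd': 0 ⇒ 1;  out=∅∪out(1)={0}
  fail(8) 'accdd': from fail(7)=1 chase 'd': 1 ⇒ 9;  out={2}∪out(9)={0,2,3}

Scan:
[0] read 'a'  n0⇒n2
[1] read 'b'  n2⇒n3
[2] read 'a'  n3⇒n4  ** P1@[0:2],P4@[1:2]
[3] read 'b'  n4⇒n3 (via fail)
[4] read 'a'  n3⇒n4  ** P1@[2:4],P4@[3:4]
[5] read 'a'  n4⇒n2 (via fail)
[6] read 'c'  n2⇒n5
[7] read 'c'  n5⇒n6
[8] read 'd'  n6⇒n7  ** P0@[8:8]
[9] read 'd'  n7⇒n8  ** P0@[9:9],P2@[5:9],P3@[8:9]
[10] read 'd'  n8⇒n9 (via fail)  ** P0@[10:10],P3@[9:10]
[11] read 'a'  n9⇒n2 (via fail)
[12] read 'b'  n2⇒n3
[13] read 'a'  n3⇒n4  ** P1@[11:13],P4@[12:13]
[14] read 'a'  n4⇒n2 (via fail)
[15] read 'b'  n2⇒n3
[16] read 'a'  n3⇒n4  ** P1@[14:16],P4@[15:16]
[17] read 'd'  n4⇒n1 (via fail)  ** P0@[17:17]
[18] read 'd'  n1⇒n9  ** P0@[18:18],P3@[17:18]
[19] read 'b'  n9⇒n10 (via fail)
[20] read 'b'  n10⇒n10 (via fail)

All matches (sorted): [[2,1],[2,4],[4,1],[4,4],[8,0],[9,0],[9,2],[9,3],[10,0],[10,3],[13,1],[13,4],[16,1],[16,4],[17,0],[18,0],[18,3]]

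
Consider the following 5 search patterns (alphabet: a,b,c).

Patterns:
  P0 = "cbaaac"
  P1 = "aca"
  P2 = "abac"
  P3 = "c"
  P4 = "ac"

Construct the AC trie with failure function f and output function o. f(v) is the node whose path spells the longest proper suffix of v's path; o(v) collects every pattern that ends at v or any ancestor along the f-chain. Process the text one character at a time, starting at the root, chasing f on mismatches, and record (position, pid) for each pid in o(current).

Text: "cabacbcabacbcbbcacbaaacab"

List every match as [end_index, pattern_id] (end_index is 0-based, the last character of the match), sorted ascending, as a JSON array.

Build:
Trie (insert patterns):
  n0 'ε': a→7 c→1
  n1 'c': b→2  [P3 ends]
  n2 'cb': a→3
  n3 'cba': a→4
  n4 'cbaa': a→5
  n5 'cbaaa': c→6
  n6 'cbaaac': ·  [P0 ends]
  n7 'a': b→10 c→8
  n8 'ac': a→9  [P4 ends]
  n9 'aca': ·  [P1 ends]
  n10 'ab': a→11
  n11 'aba': c→12
  n12 'abac': ·  [P2 ends]

Failure links (BFS by depth):
  fail(1) 'c': from fail(0)=0 chase 'c': 0 ⇒ 0;  out={3}∪out(0)={3}
  fail(7) 'a': from fail(0)=0 chase 'a': 0 ⇒ 0;  out=∅∪out(0)=∅
  fail(2) 'cb': from fail(1)=0 chase 'b': 0 ⇒ 0;  out=∅∪out(0)=∅
  fail(8) 'ac': from fail(7)=0 chase 'c': 0 ⇒ 1;  out={4}∪out(1)={3,4}
  fail(10) 'ab': from fail(7)=0 chase 'b': 0 ⇒ 0;  out=∅∪out(0)=∅
  fail(3) 'cba': from fail(2)=0 chase 'a': 0 ⇒ 7;  out=∅∪out(7)=∅
  fail(9) 'aca': from fail(8)=1 chase 'a': 1→0 ⇒ 7;  out={1}∪out(7)={1}
  fail(11) 'aba': from fail(10)=0 chase 'a': 0 ⇒ 7;  out=∅∪out(7)=∅
  fail(4) 'cbaa': from fail(3)=7 chase 'a': 7→0 ⇒ 7;  out=∅∪out(7)=∅
  fail(12) 'abac': from fail(11)=7 chase 'c': 7 ⇒ 8;  out={2}∪out(8)={2,3,4}
  fail(5) 'cbaaa': from fail(4)=7 chase 'a': 7→0 ⇒ 7;  out=∅∪out(7)=∅
  fail(6) 'cbaaac': from fail(5)=7 chase 'c': 7 ⇒ 8;  out={0}∪out(8)={0,3,4}

Run:
pos 0 'c': at 1  ** P3@[0:0]
pos 1 'a': at 7 ·f
pos 2 'b': at 10
pos 3 'a': at 11
pos 4 'c': at 12  ** P2@[1:4],P3@[4:4],P4@[3:4]
pos 5 'b': at 2 ·f
pos 6 'c': at 1 ·f  ** P3@[6:6]
pos 7 'a': at 7 ·f
pos 8 'b': at 10
pos 9 'a': at 11
pos 10 'c': at 12  ** P2@[7:10],P3@[10:10],P4@[9:10]
pos 11 'b': at 2 ·f
pos 12 'c': at 1 ·f  ** P3@[12:12]
pos 13 'b': at 2
pos 14 'b': at 0 ·f
pos 15 'c': at 1  ** P3@[15:15]
pos 16 'a': at 7 ·f
pos 17 'c': at 8  ** P3@[17:17],P4@[16:17]
pos 18 'b': at 2 ·f
pos 19 'a': at 3
pos 20 'a': at 4
pos 21 'a': at 5
pos 22 'c': at 6  ** P0@[17:22],P3@[22:22],P4@[21:22]
pos 23 'a': at 9 ·f  ** P1@[21:23]
pos 24 'b': at 10 ·f

All matches (sorted): [[0,3],[4,2],[4,3],[4,4],[6,3],[10,2],[10,3],[10,4],[12,3],[15,3],[17,3],[17,4],[22,0],[22,3],[22,4],[23,1]]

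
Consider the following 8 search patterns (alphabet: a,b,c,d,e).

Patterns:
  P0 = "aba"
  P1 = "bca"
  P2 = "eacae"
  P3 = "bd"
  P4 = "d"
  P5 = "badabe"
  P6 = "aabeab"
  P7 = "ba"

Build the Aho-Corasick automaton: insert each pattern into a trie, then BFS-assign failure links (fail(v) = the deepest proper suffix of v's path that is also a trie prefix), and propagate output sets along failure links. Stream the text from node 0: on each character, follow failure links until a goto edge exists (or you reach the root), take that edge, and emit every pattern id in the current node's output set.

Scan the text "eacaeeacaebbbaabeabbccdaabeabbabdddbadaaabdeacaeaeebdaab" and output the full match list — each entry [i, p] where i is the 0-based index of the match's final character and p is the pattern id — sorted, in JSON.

Build:
Trie (insert patterns):
  n0 'ε': a→1 b→4 d→13 e→7
  n1 'a': a→19 b→2
  n2 'ab': a→3
  n3 'aba': ·  ←P0
  n4 'b': a→14 c→5 d→12
  n5 'bc': a→6
  n6 'bca': ·  ←P1
  n7 'e': a→8
  n8 'ea': c→9
  n9 'eac': a→10
  n10 'eaca': e→11
  n11 'eacae': ·  ←P2
  n12 'bd': ·  ←P3
  n13 'd': ·  ←P4
  n14 'ba': d→15  ←P7
  n15 'bad': a→16
  n16 'bada': b→17
  n17 'badab': e→18
  n18 'badabe': ·  ←P5
  n19 'aa': b→20
  n20 'aab': e→21
  n21 'aabe': a→22
  n22 'aabea': b→23
  n23 'aabeab': ·  ←P6

BFS fail/out derivation:
  fail(1) 'a': from fail(0)=0 chase 'a': 0 ⇒ 0;  out=∅∪out(0)=∅
  fail(4) 'b': from fail(0)=0 chase 'b': 0 ⇒ 0;  out=∅∪out(0)=∅
  fail(7) 'e': from fail(0)=0 chase 'e': 0 ⇒ 0;  out=∅∪out(0)=∅
  fail(13) 'd': from fail(0)=0 chase 'd': 0 ⇒ 0;  out={4}∪out(0)={4}
  fail(2) 'ab': from fail(1)=0 chase 'b': 0 ⇒ 4;  out=∅∪out(4)=∅
  fail(5) 'bc': from fail(4)=0 chase 'c': 0 ⇒ 0;  out=∅∪out(0)=∅
  fail(8) 'ea': from fail(7)=0 chase 'a': 0 ⇒ 1;  out=∅∪out(1)=∅
  fail(12) 'bd': from fail(4)=0 chase 'd': 0 ⇒ 13;  out={3}∪out(13)={3,4}
  fail(14) 'ba': from fail(4)=0 chase 'a': 0 ⇒ 1;  out={7}∪out(1)={7}
  fail(19) 'aa': from fail(1)=0 chase 'a': 0 ⇒ 1;  out=∅∪out(1)=∅
  fail(3) 'aba': from fail(2)=4 chase 'a': 4 ⇒ 14;  out={0}∪out(14)={0,7}
  fail(6) 'bca': from fail(5)=0 chase 'a': 0 ⇒ 1;  out={1}∪out(1)={1}
  fail(9) 'eac': from fail(8)=1 chase 'c': 1→0 ⇒ 0;  out=∅∪out(0)=∅
  fail(15) 'bad': from fail(14)=1 chase 'd': 1→0 ⇒ 13;  out=∅∪out(13)={4}
  fail(20) 'aab': from fail(19)=1 chase 'b': 1 ⇒ 2;  out=∅∪out(2)=∅
  fail(10) 'eaca': from fail(9)=0 chase 'a': 0 ⇒ 1;  out=∅∪out(1)=∅
  fail(16) 'bada': from fail(15)=13 chase 'a': 13→0 ⇒ 1;  out=∅∪out(1)=∅
  fail(21) 'aabe': from fail(20)=2 chase 'e': 2→4→0 ⇒ 7;  out=∅∪out(7)=∅
  fail(11) 'eacae': from fail(10)=1 chase 'e': 1→0 ⇒ 7;  out={2}∪out(7)={2}
  fail(17) 'badab': from fail(16)=1 chase 'b': 1 ⇒ 2;  out=∅∪out(2)=∅
  fail(22) 'aabea': from fail(21)=7 chase 'a': 7 ⇒ 8;  out=∅∪out(8)=∅
  fail(18) 'badabe': from fail(17)=2 chase 'e': 2→4→0 ⇒ 7;  out={5}∪out(7)={5}
  fail(23) 'aabeab': from fail(22)=8 chase 'b': 8→1 ⇒ 2;  out={6}∪out(2)={6}

Scan:
i=0 'e': node 0→7
i=1 'a': node 7→8
i=2 'c': node 8→9
i=3 'a': node 9→10
i=4 'e': node 10→11  emit P2@[0:4]
i=5 'e': node 11→7 (via fail)
i=6 'a': node 7→8
i=7 'c': node 8→9
i=8 'a': node 9→10
i=9 'e': node 10→11  emit P2@[5:9]
i=10 'b': node 11→4 (via fail)
i=11 'b': node 4→4 (via fail)
i=12 'b': node 4→4 (via fail)
i=13 'a': node 4→14  emit P7@[12:13]
i=14 'a': node 14→19 (via fail)
i=15 'b': node 19→20
i=16 'e': node 20→21
i=17 'a': node 21→22
i=18 'b': node 22→23  emit P6@[13:18]
i=19 'b': node 23→4 (via fail)
i=20 'c': node 4→5
i=21 'c': node 5→0 (via fail)
i=22 'd': node 0→13  emit P4@[22:22]
i=23 'a': node 13→1 (via fail)
i=24 'a': node 1→19
i=25 'b': node 19→20
i=26 'e': node 20→21
i=27 'a': node 21→22
i=28 'b': node 22→23  emit P6@[23:28]
i=29 'b': node 23→4 (via fail)
i=30 'a': node 4→14  emit P7@[29:30]
i=31 'b': node 14→2 (via fail)
i=32 'd': node 2→12 (via fail)  emit P3@[31:32],P4@[32:32]
i=33 'd': node 12→13 (via fail)  emit P4@[33:33]
i=34 'd': node 13→13 (via fail)  emit P4@[34:34]
i=35 'b': node 13→4 (via fail)
i=36 'a': node 4→14  emit P7@[35:36]
i=37 'd': node 14→15  emit P4@[37:37]
i=38 'a': node 15→16
i=39 'a': node 16→19 (via fail)
i=40 'a': node 19→19 (via fail)
i=41 'b': node 19→20
i=42 'd': node 20→12 (via fail)  emit P3@[41:42],P4@[42:42]
i=43 'e': node 12→7 (via fail)
i=44 'a': node 7→8
i=45 'c': node 8→9
i=46 'a': node 9→10
i=47 'e': node 10→11  emit P2@[43:47]
i=48 'a': node 11→8 (via fail)
i=49 'e': node 8→7 (via fail)
i=50 'e': node 7→7 (via fail)
i=51 'b': node 7→4 (via fail)
i=52 'd': node 4→12  emit P3@[51:52],P4@[52:52]
i=53 'a': node 12→1 (via fail)
i=54 'a': node 1→19
i=55 'b': node 19→20

Result: [[4,2],[9,2],[13,7],[18,6],[22,4],[28,6],[30,7],[32,3],[32,4],[33,4],[34,4],[36,7],[37,4],[42,3],[42,4],[47,2],[52,3],[52,4]]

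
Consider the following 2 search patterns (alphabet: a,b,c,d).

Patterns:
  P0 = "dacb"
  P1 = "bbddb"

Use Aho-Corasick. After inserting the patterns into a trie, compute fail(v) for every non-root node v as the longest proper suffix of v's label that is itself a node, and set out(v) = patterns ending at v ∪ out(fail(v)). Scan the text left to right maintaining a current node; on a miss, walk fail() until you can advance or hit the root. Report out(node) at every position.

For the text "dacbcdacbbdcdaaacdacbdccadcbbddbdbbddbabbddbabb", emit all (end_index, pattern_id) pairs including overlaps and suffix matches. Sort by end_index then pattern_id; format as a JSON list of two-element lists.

Construct AC machine:
Trie (insert patterns):
  n0 'ε': b→5 d→1
  n1 'd': a→2
  n2 'da': c→3
  n3 'dac': b→4
  n4 'dacb': ·  ←P0
  n5 'b': b→6
  n6 'bb': d→7
  n7 'bbd': d→8
  n8 'bbdd': b→9
  n9 'bbddb': ·  ←P1

Failure links (BFS by depth):
  fail(1) 'd': from fail(0)=0 chase 'd': 0 ⇒ 0;  out=∅∪out(0)=∅
  fail(5) 'b': from fail(0)=0 chase 'b': 0 ⇒ 0;  out=∅∪out(0)=∅
  fail(2) 'da': from fail(1)=0 chase 'a': 0 ⇒ 0;  out=∅∪out(0)=∅
  fail(6) 'bb': from fail(5)=0 chase 'b': 0 ⇒ 5;  out=∅∪out(5)=∅
  fail(3) 'dac': from fail(2)=0 chase 'c': 0 ⇒ 0;  out=∅∪out(0)=∅
  fail(7) 'bbd': from fail(6)=5 chase 'd': 5→0 ⇒ 1;  out=∅∪out(1)=∅
  fail(4) 'dacb': from fail(3)=0 chase 'b': 0 ⇒ 5;  out={0}∪out(5)={0}
  fail(8) 'bbdd': from fail(7)=1 chase 'd': 1→0 ⇒ 1;  out=∅∪out(1)=∅
  fail(9) 'bbddb': from fail(8)=1 chase 'b': 1→0 ⇒ 5;  out={1}∪out(5)={1}

Run:
pos 0 'd': at 1
pos 1 'a': at 2
pos 2 'c': at 3
pos 3 'b': at 4  emit P0@[0:3]
pos 4 'c': at 0 ·f
pos 5 'd': at 1
pos 6 'a': at 2
pos 7 'c': at 3
pos 8 'b': at 4  emit P0@[5:8]
pos 9 'b': at 6 ·f
pos 10 'd': at 7
pos 11 'c': at 0 ·f
pos 12 'd': at 1
pos 13 'a': at 2
pos 14 'a': at 0 ·f
pos 15 'a': at 0
pos 16 'c': at 0
pos 17 'd': at 1
pos 18 'a': at 2
pos 19 'c': at 3
pos 20 'b': at 4  emit P0@[17:20]
pos 21 'd': at 1 ·f
pos 22 'c': at 0 ·f
pos 23 'c': at 0
pos 24 'a': at 0
pos 25 'd': at 1
pos 26 'c': at 0 ·f
pos 27 'b': at 5
pos 28 'b': at 6
pos 29 'd': at 7
pos 30 'd': at 8
pos 31 'b': at 9  emit P1@[27:31]
pos 32 'd': at 1 ·f
pos 33 'b': at 5 ·f
pos 34 'b': at 6
pos 35 'd': at 7
pos 36 'd': at 8
pos 37 'b': at 9  emit P1@[33:37]
pos 38 'a': at 0 ·f
pos 39 'b': at 5
pos 40 'b': at 6
pos 41 'd': at 7
pos 42 'd': at 8
pos 43 'b': at 9  emit P1@[39:43]
pos 44 'a': at 0 ·f
pos 45 'b': at 5
pos 46 'b': at 6

Result: [[3,0],[8,0],[20,0],[31,1],[37,1],[43,1]]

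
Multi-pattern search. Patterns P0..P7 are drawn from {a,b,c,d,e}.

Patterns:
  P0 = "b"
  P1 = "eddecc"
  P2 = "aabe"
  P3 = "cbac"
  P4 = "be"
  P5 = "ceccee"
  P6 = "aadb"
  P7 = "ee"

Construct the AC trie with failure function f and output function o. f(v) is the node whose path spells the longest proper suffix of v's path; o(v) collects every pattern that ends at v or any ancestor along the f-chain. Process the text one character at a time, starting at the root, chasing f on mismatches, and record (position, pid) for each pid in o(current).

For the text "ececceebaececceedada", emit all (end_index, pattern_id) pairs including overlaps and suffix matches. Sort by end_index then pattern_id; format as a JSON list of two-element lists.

Construct AC machine:
Trie (insert patterns):
  0='ε' goto a→8 b→1 c→12 e→2
  1='b' goto e→16  ←P0
  2='e' goto d→3 e→24
  3='ed' goto d→4
  4='edd' goto e→5
  5='edde' goto c→6
  6='eddec' goto c→7
  7='eddecc' goto ·  ←P1
  8='a' goto a→9
  9='aa' goto b→10 d→22
  10='aab' goto e→11
  11='aabe' goto ·  ←P2
  12='c' goto b→13 e→17
  13='cb' goto a→14
  14='cba' goto c→15
  15='cbac' goto ·  ←P3
  16='be' goto ·  ←P4
  17='ce' goto c→18
  18='cec' goto c→19
  19='cecc' goto e→20
  20='cecce' goto e→21
  21='ceccee' goto ·  ←P5
  22='aad' goto b→23
  23='aadb' goto ·  ←P6
  24='ee' goto ·  ←P7

Failure links (BFS by depth):
  n1('b'): parent n0 fail=0; on 'b' 0 → fail=0;  out {0}∪∅={0}
  n2('e'): parent n0 fail=0; on 'e' 0 → fail=0;  out ∅∪∅=∅
  n8('a'): parent n0 fail=0; on 'a' 0 → fail=0;  out ∅∪∅=∅
  n12('c'): parent n0 fail=0; on 'c' 0 → fail=0;  out ∅∪∅=∅
  n3('ed'): parent n2 fail=0; on 'd' 0 → fail=0;  out ∅∪∅=∅
  n9('aa'): parent n8 fail=0; on 'a' 0 → fail=8;  out ∅∪∅=∅
  n13('cb'): parent n12 fail=0; on 'b' 0 → fail=1;  out ∅∪{0}={0}
  n16('be'): parent n1 fail=0; on 'e' 0 → fail=2;  out {4}∪∅={4}
  n17('ce'): parent n12 fail=0; on 'e' 0 → fail=2;  out ∅∪∅=∅
  n24('ee'): parent n2 fail=0; on 'e' 0 → fail=2;  out {7}∪∅={7}
  n4('edd'): parent n3 fail=0; on 'd' 0 → fail=0;  out ∅∪∅=∅
  n10('aab'): parent n9 fail=8; on 'b' 8→0 → fail=1;  out ∅∪{0}={0}
  n14('cba'): parent n13 fail=1; on 'a' 1→0 → fail=8;  out ∅∪∅=∅
  n18('cec'): parent n17 fail=2; on 'c' 2→0 → fail=12;  out ∅∪∅=∅
  n22('aad'): parent n9 fail=8; on 'd' 8→0 → fail=0;  out ∅∪∅=∅
  n5('edde'): parent n4 fail=0; on 'e' 0 → fail=2;  out ∅∪∅=∅
  n11('aabe'): parent n10 fail=1; on 'e' 1 → fail=16;  out {2}∪{4}={2,4}
  n15('cbac'): parent n14 fail=8; on 'c' 8→0 → fail=12;  out {3}∪∅={3}
  n19('cecc'): parent n18 fail=12; on 'c' 12→0 → fail=12;  out ∅∪∅=∅
  n23('aadb'): parent n22 fail=0; on 'b' 0 → fail=1;  out {6}∪{0}={0,6}
  n6('eddec'): parent n5 fail=2; on 'c' 2→0 → fail=12;  out ∅∪∅=∅
  n20('cecce'): parent n19 fail=12; on 'e' 12 → fail=17;  out ∅∪∅=∅
  n7('eddecc'): parent n6 fail=12; on 'c' 12→0 → fail=12;  out {1}∪∅={1}
  n21('ceccee'): parent n20 fail=17; on 'e' 17→2 → fail=24;  out {5}∪{7}={5,7}

Text stream:
[0] read 'e'  n0⇒n2
[1] read 'c'  n2⇒n12 (fail-walked)
[2] read 'e'  n12⇒n17
[3] read 'c'  n17⇒n18
[4] read 'c'  n18⇒n19
[5] read 'e'  n19⇒n20
[6] read 'e'  n20⇒n21  → match P5@[1:6],P7@[5:6]
[7] read 'b'  n21⇒n1 (fail-walked)  → match P0@[7:7]
[8] read 'a'  n1⇒n8 (fail-walked)
[9] read 'e'  n8⇒n2 (fail-walked)
[10] read 'c'  n2⇒n12 (fail-walked)
[11] read 'e'  n12⇒n17
[12] read 'c'  n17⇒n18
[13] read 'c'  n18⇒n19
[14] read 'e'  n19⇒n20
[15] read 'e'  n20⇒n21  → match P5@[10:15],P7@[14:15]
[16] read 'd'  n21⇒n3 (fail-walked)
[17] read 'a'  n3⇒n8 (fail-walked)
[18] read 'd'  n8⇒n0 (fail-walked)
[19] read 'a'  n0⇒n8

All matches (sorted): [[6,5],[6,7],[7,0],[15,5],[15,7]]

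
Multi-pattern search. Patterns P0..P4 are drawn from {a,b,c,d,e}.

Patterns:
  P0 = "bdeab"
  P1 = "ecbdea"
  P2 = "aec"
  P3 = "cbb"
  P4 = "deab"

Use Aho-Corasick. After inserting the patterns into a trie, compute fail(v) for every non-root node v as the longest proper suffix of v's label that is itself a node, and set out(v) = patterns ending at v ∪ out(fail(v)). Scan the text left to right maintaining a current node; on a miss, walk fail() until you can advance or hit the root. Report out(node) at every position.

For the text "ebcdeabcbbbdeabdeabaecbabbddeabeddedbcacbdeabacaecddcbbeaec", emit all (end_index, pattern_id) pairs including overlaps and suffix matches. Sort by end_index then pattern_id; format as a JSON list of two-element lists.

Build:
Trie nodes:
  n0 'ε': a→12 b→1 c→15 d→18 e→6
  n1 'b': d→2
  n2 'bd': e→3
  n3 'bde': a→4
  n4 'bdea': b→5
  n5 'bdeab': ·  ←P0
  n6 'e': c→7
  n7 'ec': b→8
  n8 'ecb': d→9
  n9 'ecbd': e→10
  n10 'ecbde': a→11
  n11 'ecbdea': ·  ←P1
  n12 'a': e→13
  n13 'ae': c→14
  n14 'aec': ·  ←P2
  n15 'c': b→16
  n16 'cb': b→17
  n17 'cbb': ·  ←P3
  n18 'd': e→19
  n19 'de': a→20
  n20 'dea': b→21
  n21 'deab': ·  ←P4

BFS fail/out derivation:
  fail(1) 'b': from fail(0)=0 chase 'b': 0 ⇒ 0;  out=∅∪out(0)=∅
  fail(6) 'e': from fail(0)=0 chase 'e': 0 ⇒ 0;  out=∅∪out(0)=∅
  fail(12) 'a': from fail(0)=0 chase 'a': 0 ⇒ 0;  out=∅∪out(0)=∅
  fail(15) 'c': from fail(0)=0 chase 'c': 0 ⇒ 0;  out=∅∪out(0)=∅
  fail(18) 'd': from fail(0)=0 chase 'd': 0 ⇒ 0;  out=∅∪out(0)=∅
  fail(2) 'bd': from fail(1)=0 chase 'd': 0 ⇒ 18;  out=∅∪out(18)=∅
  fail(7) 'ec': from fail(6)=0 chase 'c': 0 ⇒ 15;  out=∅∪out(15)=∅
  fail(13) 'ae': from fail(12)=0 chase 'e': 0 ⇒ 6;  out=∅∪out(6)=∅
  fail(16) 'cb': from fail(15)=0 chase 'b': 0 ⇒ 1;  out=∅∪out(1)=∅
  fail(19) 'de': from fail(18)=0 chase 'e': 0 ⇒ 6;  out=∅∪out(6)=∅
  fail(3) 'bde': from fail(2)=18 chase 'e': 18 ⇒ 19;  out=∅∪out(19)=∅
  fail(8) 'ecb': from fail(7)=15 chase 'b': 15 ⇒ 16;  out=∅∪out(16)=∅
  fail(14) 'aec': from fail(13)=6 chase 'c': 6 ⇒ 7;  out={2}∪out(7)={2}
  fail(17) 'cbb': from fail(16)=1 chase 'b': 1→0 ⇒ 1;  out={3}∪out(1)={3}
  fail(20) 'dea': from fail(19)=6 chase 'a': 6→0 ⇒ 12;  out=∅∪out(12)=∅
  fail(4) 'bdea': from fail(3)=19 chase 'a': 19 ⇒ 20;  out=∅∪out(20)=∅
  fail(9) 'ecbd': from fail(8)=16 chase 'd': 16→1 ⇒ 2;  out=∅∪out(2)=∅
  fail(21) 'deab': from fail(20)=12 chase 'b': 12→0 ⇒ 1;  out={4}∪out(1)={4}
  fail(5) 'bdeab': from fail(4)=20 chase 'b': 20 ⇒ 21;  out={0}∪out(21)={0,4}
  fail(10) 'ecbde': from fail(9)=2 chase 'e': 2 ⇒ 3;  out=∅∪out(3)=∅
  fail(11) 'ecbdea': from fail(10)=3 chase 'a': 3 ⇒ 4;  out={1}∪out(4)={1}

Run:
[0] read 'e'  n0⇒n6
[1] read 'b'  n6⇒n1 (via fail)
[2] read 'c'  n1⇒n15 (via fail)
[3] read 'd'  n15⇒n18 (via fail)
[4] read 'e'  n18⇒n19
[5] read 'a'  n19⇒n20
[6] read 'b'  n20⇒n21  → match P4@[3:6]
[7] read 'c'  n21⇒n15 (via fail)
[8] read 'b'  n15⇒n16
[9] read 'b'  n16⇒n17  → match P3@[7:9]
[10] read 'b'  n17⇒n1 (via fail)
[11] read 'd'  n1⇒n2
[12] read 'e'  n2⇒n3
[13] read 'a'  n3⇒n4
[14] read 'b'  n4⇒n5  → match P0@[10:14],P4@[11:14]
[15] read 'd'  n5⇒n2 (via fail)
[16] read 'e'  n2⇒n3
[17] read 'a'  n3⇒n4
[18] read 'b'  n4⇒n5  → match P0@[14:18],P4@[15:18]
[19] read 'a'  n5⇒n12 (via fail)
[20] read 'e'  n12⇒n13
[21] read 'c'  n13⇒n14  → match P2@[19:21]
[22] read 'b'  n14⇒n8 (via fail)
[23] read 'a'  n8⇒n12 (via fail)
[24] read 'b'  n12⇒n1 (via fail)
[25] read 'b'  n1⇒n1 (via fail)
[26] read 'd'  n1⇒n2
[27] read 'd'  n2⇒n18 (via fail)
[28] read 'e'  n18⇒n19
[29] read 'a'  n19⇒n20
[30] read 'b'  n20⇒n21  → match P4@[27:30]
[31] read 'e'  n21⇒n6 (via fail)
[32] read 'd'  n6⇒n18 (via fail)
[33] read 'd'  n18⇒n18 (via fail)
[34] read 'e'  n18⇒n19
[35] read 'd'  n19⇒n18 (via fail)
[36] read 'b'  n18⇒n1 (via fail)
[37] read 'c'  n1⇒n15 (via fail)
[38] read 'a'  n15⇒n12 (via fail)
[39] read 'c'  n12⇒n15 (via fail)
[40] read 'b'  n15⇒n16
[41] read 'd'  n16⇒n2 (via fail)
[42] read 'e'  n2⇒n3
[43] read 'a'  n3⇒n4
[44] read 'b'  n4⇒n5  → match P0@[40:44],P4@[41:44]
[45] read 'a'  n5⇒n12 (via fail)
[46] read 'c'  n12⇒n15 (via fail)
[47] read 'a'  n15⇒n12 (via fail)
[48] read 'e'  n12⇒n13
[49] read 'c'  n13⇒n14  → match P2@[47:49]
[50] read 'd'  n14⇒n18 (via fail)
[51] read 'd'  n18⇒n18 (via fail)
[52] read 'c'  n18⇒n15 (via fail)
[53] read 'b'  n15⇒n16
[54] read 'b'  n16⇒n17  → match P3@[52:54]
[55] read 'e'  n17⇒n6 (via fail)
[56] read 'a'  n6⇒n12 (via fail)
[57] read 'e'  n12⇒n13
[58] read 'c'  n13⇒n14  → match P2@[56:58]

Result: [[6,4],[9,3],[14,0],[14,4],[18,0],[18,4],[21,2],[30,4],[44,0],[44,4],[49,2],[54,3],[58,2]]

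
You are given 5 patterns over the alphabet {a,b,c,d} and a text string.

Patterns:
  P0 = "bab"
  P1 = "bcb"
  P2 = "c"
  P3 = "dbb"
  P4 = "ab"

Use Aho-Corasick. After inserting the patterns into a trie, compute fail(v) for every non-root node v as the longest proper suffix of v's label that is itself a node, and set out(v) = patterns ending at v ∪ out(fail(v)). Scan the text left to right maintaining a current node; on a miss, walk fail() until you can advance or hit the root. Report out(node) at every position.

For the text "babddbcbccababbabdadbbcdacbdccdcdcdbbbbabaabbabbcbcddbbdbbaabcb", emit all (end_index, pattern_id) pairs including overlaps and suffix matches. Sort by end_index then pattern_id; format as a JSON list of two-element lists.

Construct AC machine:
Trie nodes:
  n0 'ε': a→10 b→1 c→6 d→7
  n1 'b': a→2 c→4
  n2 'ba': b→3
  n3 'bab': ·  ←P0
  n4 'bc': b→5
  n5 'bcb': ·  ←P1
  n6 'c': ·  ←P2
  n7 'd': b→8
  n8 'db': b→9
  n9 'dbb': ·  ←P3
  n10 'a': b→11
  n11 'ab': ·  ←P4

Failure links (BFS by depth):
  n1('b'): parent n0 fail=0; on 'b' 0 → fail=0;  out ∅∪∅=∅
  n6('c'): parent n0 fail=0; on 'c' 0 → fail=0;  out {2}∪∅={2}
  n7('d'): parent n0 fail=0; on 'd' 0 → fail=0;  out ∅∪∅=∅
  n10('a'): parent n0 fail=0; on 'a' 0 → fail=0;  out ∅∪∅=∅
  n2('ba'): parent n1 fail=0; on 'a' 0 → fail=10;  out ∅∪∅=∅
  n4('bc'): parent n1 fail=0; on 'c' 0 → fail=6;  out ∅∪{2}={2}
  n8('db'): parent n7 fail=0; on 'b' 0 → fail=1;  out ∅∪∅=∅
  n11('ab'): parent n10 fail=0; on 'b' 0 → fail=1;  out {4}∪∅={4}
  n3('bab'): parent n2 fail=10; on 'b' 10 → fail=11;  out {0}∪{4}={0,4}
  n5('bcb'): parent n4 fail=6; on 'b' 6→0 → fail=1;  out {1}∪∅={1}
  n9('dbb'): parent n8 fail=1; on 'b' 1→0 → fail=1;  out {3}∪∅={3}

Run:
i=0 'b': node 0→1
i=1 'a': node 1→2
i=2 'b': node 2→3  emit P0@[0:2],P4@[1:2]
i=3 'd': node 3→7 (fail-walked)
i=4 'd': node 7→7 (fail-walked)
i=5 'b': node 7→8
i=6 'c': node 8→4 (fail-walked)  emit P2@[6:6]
i=7 'b': node 4→5  emit P1@[5:7]
i=8 'c': node 5→4 (fail-walked)  emit P2@[8:8]
i=9 'c': node 4→6 (fail-walked)  emit P2@[9:9]
i=10 'a': node 6→10 (fail-walked)
i=11 'b': node 10→11  emit P4@[10:11]
i=12 'a': node 11→2 (fail-walked)
i=13 'b': node 2→3  emit P0@[11:13],P4@[12:13]
i=14 'b': node 3→1 (fail-walked)
i=15 'a': node 1→2
i=16 'b': node 2→3  emit P0@[14:16],P4@[15:16]
i=17 'd': node 3→7 (fail-walked)
i=18 'a': node 7→10 (fail-walked)
i=19 'd': node 10→7 (fail-walked)
i=20 'b': node 7→8
i=21 'b': node 8→9  emit P3@[19:21]
i=22 'c': node 9→4 (fail-walked)  emit P2@[22:22]
i=23 'd': node 4→7 (fail-walked)
i=24 'a': node 7→10 (fail-walked)
i=25 'c': node 10→6 (fail-walked)  emit P2@[25:25]
i=26 'b': node 6→1 (fail-walked)
i=27 'd': node 1→7 (fail-walked)
i=28 'c': node 7→6 (fail-walked)  emit P2@[28:28]
i=29 'c': node 6→6 (fail-walked)  emit P2@[29:29]
i=30 'd': node 6→7 (fail-walked)
i=31 'c': node 7→6 (fail-walked)  emit P2@[31:31]
i=32 'd': node 6→7 (fail-walked)
i=33 'c': node 7→6 (fail-walked)  emit P2@[33:33]
i=34 'd': node 6→7 (fail-walked)
i=35 'b': node 7→8
i=36 'b': node 8→9  emit P3@[34:36]
i=37 'b': node 9→1 (fail-walked)
i=38 'b': node 1→1 (fail-walked)
i=39 'a': node 1→2
i=40 'b': node 2→3  emit P0@[38:40],P4@[39:40]
i=41 'a': node 3→2 (fail-walked)
i=42 'a': node 2→10 (fail-walked)
i=43 'b': node 10→11  emit P4@[42:43]
i=44 'b': node 11→1 (fail-walked)
i=45 'a': node 1→2
i=46 'b': node 2→3  emit P0@[44:46],P4@[45:46]
i=47 'b': node 3→1 (fail-walked)
i=48 'c': node 1→4  emit P2@[48:48]
i=49 'b': node 4→5  emit P1@[47:49]
i=50 'c': node 5→4 (fail-walked)  emit P2@[50:50]
i=51 'd': node 4→7 (fail-walked)
i=52 'd': node 7→7 (fail-walked)
i=53 'b': node 7→8
i=54 'b': node 8→9  emit P3@[52:54]
i=55 'd': node 9→7 (fail-walked)
i=56 'b': node 7→8
i=57 'b': node 8→9  emit P3@[55:57]
i=58 'a': node 9→2 (fail-walked)
i=59 'a': node 2→10 (fail-walked)
i=60 'b': node 10→11  emit P4@[59:60]
i=61 'c': node 11→4 (fail-walked)  emit P2@[61:61]
i=62 'b': node 4→5  emit P1@[60:62]

All matches (sorted): [[2,0],[2,4],[6,2],[7,1],[8,2],[9,2],[11,4],[13,0],[13,4],[16,0],[16,4],[21,3],[22,2],[25,2],[28,2],[29,2],[31,2],[33,2],[36,3],[40,0],[40,4],[43,4],[46,0],[46,4],[48,2],[49,1],[50,2],[54,3],[57,3],[60,4],[61,2],[62,1]]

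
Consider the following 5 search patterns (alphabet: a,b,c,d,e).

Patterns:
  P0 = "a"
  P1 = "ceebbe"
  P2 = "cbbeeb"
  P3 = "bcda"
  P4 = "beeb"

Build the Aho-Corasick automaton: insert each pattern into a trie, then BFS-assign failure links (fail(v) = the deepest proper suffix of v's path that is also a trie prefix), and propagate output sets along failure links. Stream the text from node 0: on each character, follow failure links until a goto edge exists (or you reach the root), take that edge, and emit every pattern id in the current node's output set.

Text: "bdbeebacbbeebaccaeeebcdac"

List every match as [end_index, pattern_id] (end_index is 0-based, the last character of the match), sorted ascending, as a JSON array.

Construct AC machine:
Trie (insert patterns):
  0='ε' goto a→1 b→13 c→2
  1='a' goto ·  [P0 ends]
  2='c' goto b→8 e→3
  3='ce' goto e→4
  4='cee' goto b→5
  5='ceeb' goto b→6
  6='ceebb' goto e→7
  7='ceebbe' goto ·  [P1 ends]
  8='cb' goto b→9
  9='cbb' goto e→10
  10='cbbe' goto e→11
  11='cbbee' goto b→12
  12='cbbeeb' goto ·  [P2 ends]
  13='b' goto c→14 e→17
  14='bc' goto d→15
  15='bcd' goto a→16
  16='bcda' goto ·  [P3 ends]
  17='be' goto e→18
  18='bee' goto b→19
  19='beeb' goto ·  [P4 ends]

BFS fail/out derivation:
  fail(1) 'a': from fail(0)=0 chase 'a': 0 ⇒ 0;  out={0}∪out(0)={0}
  fail(2) 'c': from fail(0)=0 chase 'c': 0 ⇒ 0;  out=∅∪out(0)=∅
  fail(13) 'b': from fail(0)=0 chase 'b': 0 ⇒ 0;  out=∅∪out(0)=∅
  fail(3) 'ce': from fail(2)=0 chase 'e': 0 ⇒ 0;  out=∅∪out(0)=∅
  fail(8) 'cb': from fail(2)=0 chase 'b': 0 ⇒ 13;  out=∅∪out(13)=∅
  fail(14) 'bc': from fail(13)=0 chase 'c': 0 ⇒ 2;  out=∅∪out(2)=∅
  fail(17) 'be': from fail(13)=0 chase 'e': 0 ⇒ 0;  out=∅∪out(0)=∅
  fail(4) 'cee': from fail(3)=0 chase 'e': 0 ⇒ 0;  out=∅∪out(0)=∅
  fail(9) 'cbb': from fail(8)=13 chase 'b': 13→0 ⇒ 13;  out=∅∪out(13)=∅
  fail(15) 'bcd': from fail(14)=2 chase 'd': 2→0 ⇒ 0;  out=∅∪out(0)=∅
  fail(18) 'bee': from fail(17)=0 chase 'e': 0 ⇒ 0;  out=∅∪out(0)=∅
  fail(5) 'ceeb': from fail(4)=0 chase 'b': 0 ⇒ 13;  out=∅∪out(13)=∅
  fail(10) 'cbbe': from fail(9)=13 chase 'e': 13 ⇒ 17;  out=∅∪out(17)=∅
  fail(16) 'bcda': from fail(15)=0 chase 'a': 0 ⇒ 1;  out={3}∪out(1)={0,3}
  fail(19) 'beeb': from fail(18)=0 chase 'b': 0 ⇒ 13;  out={4}∪out(13)={4}
  fail(6) 'ceebb': from fail(5)=13 chase 'b': 13→0 ⇒ 13;  out=∅∪out(13)=∅
  fail(11) 'cbbee': from fail(10)=17 chase 'e': 17 ⇒ 18;  out=∅∪out(18)=∅
  fail(7) 'ceebbe': from fail(6)=13 chase 'e': 13 ⇒ 17;  out={1}∪out(17)={1}
  fail(12) 'cbbeeb': from fail(11)=18 chase 'b': 18 ⇒ 19;  out={2}∪out(19)={2,4}

Text stream:
pos 0 'b': at 13
pos 1 'd': at 0 ·f
pos 2 'b': at 13
pos 3 'e': at 17
pos 4 'e': at 18
pos 5 'b': at 19  → match P4@[2:5]
pos 6 'a': at 1 ·f  → match P0@[6:6]
pos 7 'c': at 2 ·f
pos 8 'b': at 8
pos 9 'b': at 9
pos 10 'e': at 10
pos 11 'e': at 11
pos 12 'b': at 12  → match P2@[7:12],P4@[9:12]
pos 13 'a': at 1 ·f  → match P0@[13:13]
pos 14 'c': at 2 ·f
pos 15 'c': at 2 ·f
pos 16 'a': at 1 ·f  → match P0@[16:16]
pos 17 'e': at 0 ·f
pos 18 'e': at 0
pos 19 'e': at 0
pos 20 'b': at 13
pos 21 'c': at 14
pos 22 'd': at 15
pos 23 'a': at 16  → match P0@[23:23],P3@[20:23]
pos 24 'c': at 2 ·f

Matches: [[5,4],[6,0],[12,2],[12,4],[13,0],[16,0],[23,0],[23,3]]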